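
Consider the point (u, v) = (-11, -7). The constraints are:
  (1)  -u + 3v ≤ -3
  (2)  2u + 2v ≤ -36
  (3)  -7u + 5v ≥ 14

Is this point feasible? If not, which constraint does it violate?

feasible

(1): -10 ≤ -3 ✓
(2): -36 ≤ -36 ✓
(3): 42 ≥ 14 ✓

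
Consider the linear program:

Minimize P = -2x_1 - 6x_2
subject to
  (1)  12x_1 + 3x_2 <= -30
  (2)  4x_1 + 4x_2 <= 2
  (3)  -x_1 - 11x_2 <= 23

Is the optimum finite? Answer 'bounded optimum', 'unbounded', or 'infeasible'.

From the feasible point (-7/2, 4), moving in the direction (-4, 4) keeps every constraint satisfied while P decreases without bound.

unbounded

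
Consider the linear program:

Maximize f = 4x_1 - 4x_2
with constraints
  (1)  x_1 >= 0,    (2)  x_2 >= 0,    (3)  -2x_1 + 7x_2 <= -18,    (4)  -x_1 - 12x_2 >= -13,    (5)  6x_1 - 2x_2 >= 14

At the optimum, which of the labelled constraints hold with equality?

(2) and (4)

Extreme points and f = 4x_1 - 4x_2:
  (9, 0) → f = 36
  (13, 0) → f = 52
  (307/31, 8/31) → f = 1196/31

The maximum is at (13, 0). Substituting into each constraint, equality holds for (2) and (4); the remaining constraints have slack.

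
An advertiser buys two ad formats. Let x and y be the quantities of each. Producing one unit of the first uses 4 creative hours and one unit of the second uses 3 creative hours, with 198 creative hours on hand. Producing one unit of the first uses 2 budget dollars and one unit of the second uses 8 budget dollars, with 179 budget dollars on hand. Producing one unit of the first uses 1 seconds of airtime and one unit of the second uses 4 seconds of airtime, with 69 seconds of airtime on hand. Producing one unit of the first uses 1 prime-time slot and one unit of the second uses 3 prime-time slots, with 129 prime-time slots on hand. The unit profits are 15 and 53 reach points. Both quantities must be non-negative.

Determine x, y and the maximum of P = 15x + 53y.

At the optimal vertex, 4x + 3y = 198 and x + 4y = 69.
Solving simultaneously gives x = 45, y = 6.

x = 45, y = 6, maximum P = 993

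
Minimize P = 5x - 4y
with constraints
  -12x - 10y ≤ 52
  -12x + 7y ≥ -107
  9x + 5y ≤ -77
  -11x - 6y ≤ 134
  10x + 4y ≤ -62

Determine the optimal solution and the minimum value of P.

x = -208, y = 359, minimum P = -2476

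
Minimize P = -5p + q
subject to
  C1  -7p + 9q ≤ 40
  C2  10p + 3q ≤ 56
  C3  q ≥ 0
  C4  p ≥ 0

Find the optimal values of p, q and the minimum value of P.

p = 28/5, q = 0, minimum P = -28

Vertices and P = -5p + q:
  (128/37, 264/37) → P = -376/37
  (0, 40/9) → P = 40/9
  (28/5, 0) → P = -28
  (0, 0) → P = 0

The optimum lies where 10p + 3q = 56 and q = 0.
Solving simultaneously gives p = 28/5, q = 0.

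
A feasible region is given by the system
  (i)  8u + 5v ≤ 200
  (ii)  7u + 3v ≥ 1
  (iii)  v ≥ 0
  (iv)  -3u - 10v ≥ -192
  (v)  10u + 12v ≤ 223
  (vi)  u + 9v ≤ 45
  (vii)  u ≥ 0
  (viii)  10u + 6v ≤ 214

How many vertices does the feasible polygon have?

The feasible vertices (each the meet of two boundaries and inside every other half-plane) are:
  (1/7, 0)
  (0, 1/3)
  (107/5, 0)
  (489/26, 227/78)
  (41/2, 3/2)
  (0, 5)

6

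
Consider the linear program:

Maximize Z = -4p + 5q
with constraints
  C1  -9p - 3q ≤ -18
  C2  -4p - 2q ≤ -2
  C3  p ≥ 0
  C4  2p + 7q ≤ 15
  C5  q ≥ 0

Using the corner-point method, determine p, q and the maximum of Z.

p = 27/19, q = 33/19, maximum Z = 3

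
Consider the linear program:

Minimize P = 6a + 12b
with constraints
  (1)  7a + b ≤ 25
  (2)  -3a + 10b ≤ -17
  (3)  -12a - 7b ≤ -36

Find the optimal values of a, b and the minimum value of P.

a = 139/37, b = -48/37, minimum P = 258/37

Corner points and P = 6a + 12b:
  (267/73, -44/73) → P = 1074/73
  (139/37, -48/37) → P = 258/37
  (479/141, -32/47) → P = 574/47

The optimum lies where 7a + b = 25 and -12a - 7b = -36.
Solving simultaneously gives a = 139/37, b = -48/37.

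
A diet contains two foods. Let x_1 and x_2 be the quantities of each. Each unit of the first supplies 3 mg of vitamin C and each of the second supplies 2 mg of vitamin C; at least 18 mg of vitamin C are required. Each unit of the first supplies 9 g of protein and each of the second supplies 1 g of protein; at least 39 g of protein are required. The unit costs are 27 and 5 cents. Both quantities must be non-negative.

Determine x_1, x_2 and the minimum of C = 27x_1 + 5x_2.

x_1 = 4, x_2 = 3, minimum C = 123

Extreme points and C = 27x_1 + 5x_2:
  (0, 39) → C = 195
  (6, 0) → C = 162
  (4, 3) → C = 123
The feasible region is unbounded (it extends along (0, 1), (1, 0)), but C strictly increases along every unbounded feasible direction, so there is no improving ray and the minimum is attained at a vertex.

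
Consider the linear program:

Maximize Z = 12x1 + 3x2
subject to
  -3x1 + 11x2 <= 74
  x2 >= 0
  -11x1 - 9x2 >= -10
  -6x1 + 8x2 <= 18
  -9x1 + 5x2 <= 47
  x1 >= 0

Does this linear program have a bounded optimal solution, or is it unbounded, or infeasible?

Feasible corners and Z = 12x1 + 3x2:
  (10/11, 0) → Z = 120/11
  (0, 0) → Z = 0
  (0, 10/9) → Z = 10/3
The feasible region has finitely many vertices and no improving ray; the maximum is 120/11 at (10/11, 0).

bounded optimum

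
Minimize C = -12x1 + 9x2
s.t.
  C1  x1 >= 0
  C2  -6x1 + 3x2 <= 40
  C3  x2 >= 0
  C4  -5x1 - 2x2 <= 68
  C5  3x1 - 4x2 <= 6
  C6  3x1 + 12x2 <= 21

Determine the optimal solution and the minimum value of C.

Corner points and C = -12x1 + 9x2:
  (0, 0) → C = 0
  (0, 7/4) → C = 63/4
  (2, 0) → C = -24
  (13/4, 15/16) → C = -489/16

At the optimal vertex, 3x1 - 4x2 = 6 and 3x1 + 12x2 = 21.
Solving simultaneously gives x1 = 13/4, x2 = 15/16.

x1 = 13/4, x2 = 15/16, minimum C = -489/16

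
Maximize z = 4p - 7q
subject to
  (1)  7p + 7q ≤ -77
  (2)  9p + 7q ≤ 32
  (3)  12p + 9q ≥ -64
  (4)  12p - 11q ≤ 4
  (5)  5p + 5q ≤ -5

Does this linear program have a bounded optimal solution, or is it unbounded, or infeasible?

The boundaries 7p + 7q = -77 and 9p + 7q = 32 meet at (109/2, -131/2), but that point violates 12p - 11q ≤ 4. Every candidate vertex is excluded by some other constraint, so the feasible region is empty.

infeasible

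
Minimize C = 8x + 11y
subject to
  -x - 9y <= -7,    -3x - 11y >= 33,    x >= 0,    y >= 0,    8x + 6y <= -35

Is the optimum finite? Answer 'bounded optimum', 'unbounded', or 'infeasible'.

The boundaries -x - 9y = -7 and -3x - 11y = 33 meet at (-187/8, 27/8), but that point violates x ≥ 0. Every candidate vertex is excluded by some other constraint, so the feasible region is empty.

infeasible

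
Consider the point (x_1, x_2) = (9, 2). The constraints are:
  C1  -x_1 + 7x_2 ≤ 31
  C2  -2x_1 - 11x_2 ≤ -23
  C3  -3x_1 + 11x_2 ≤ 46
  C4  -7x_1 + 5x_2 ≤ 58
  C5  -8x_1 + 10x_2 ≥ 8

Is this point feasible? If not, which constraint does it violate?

not feasible — violates C5

Constraint C5: -8x_1 + 10x_2 = -52, which is not ≥ 8. All other constraints are satisfied.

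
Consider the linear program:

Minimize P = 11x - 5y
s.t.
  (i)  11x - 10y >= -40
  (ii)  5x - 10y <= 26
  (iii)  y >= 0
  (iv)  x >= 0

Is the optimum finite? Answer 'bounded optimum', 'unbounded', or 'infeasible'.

Extreme points and P = 11x - 5y:
  (0, 4) → P = -20
  (26/5, 0) → P = 286/5
  (0, 0) → P = 0
The feasible region has finitely many vertices and no improving ray; the minimum is -20 at (0, 4).

bounded optimum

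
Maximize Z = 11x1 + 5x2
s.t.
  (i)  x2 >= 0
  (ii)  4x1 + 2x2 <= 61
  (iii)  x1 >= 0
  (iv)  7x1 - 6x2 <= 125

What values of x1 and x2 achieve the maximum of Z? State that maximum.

Feasible corners and Z = 11x1 + 5x2:
  (61/4, 0) → Z = 671/4
  (0, 0) → Z = 0
  (0, 61/2) → Z = 305/2

The optimum lies where x2 = 0 and 4x1 + 2x2 = 61.
Solving simultaneously gives x1 = 61/4, x2 = 0.

x1 = 61/4, x2 = 0, maximum Z = 671/4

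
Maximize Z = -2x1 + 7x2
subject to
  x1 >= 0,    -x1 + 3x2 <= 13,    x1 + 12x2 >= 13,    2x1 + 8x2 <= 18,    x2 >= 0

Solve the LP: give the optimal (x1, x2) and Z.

x1 = 0, x2 = 9/4, maximum Z = 63/4

Extreme points and Z = -2x1 + 7x2:
  (0, 13/12) → Z = 91/12
  (0, 9/4) → Z = 63/4
  (7, 1/2) → Z = -21/2

At the optimal vertex, x1 = 0 and 2x1 + 8x2 = 18.
Solving simultaneously gives x1 = 0, x2 = 9/4.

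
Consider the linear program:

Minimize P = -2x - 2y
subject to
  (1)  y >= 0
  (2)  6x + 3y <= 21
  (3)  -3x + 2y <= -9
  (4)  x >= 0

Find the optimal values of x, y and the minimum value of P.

x = 23/7, y = 3/7, minimum P = -52/7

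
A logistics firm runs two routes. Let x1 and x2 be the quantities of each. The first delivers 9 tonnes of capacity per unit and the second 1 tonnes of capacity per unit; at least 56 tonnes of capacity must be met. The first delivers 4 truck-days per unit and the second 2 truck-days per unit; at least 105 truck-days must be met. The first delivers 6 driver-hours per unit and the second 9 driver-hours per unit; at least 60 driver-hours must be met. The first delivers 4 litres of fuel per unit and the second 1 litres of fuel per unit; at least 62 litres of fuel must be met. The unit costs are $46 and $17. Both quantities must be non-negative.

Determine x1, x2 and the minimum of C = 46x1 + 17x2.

Feasible corners and C = 46x1 + 17x2:
  (0, 62) → C = 1054
  (105/4, 0) → C = 2415/2
  (19/4, 43) → C = 1899/2
The feasible region is unbounded (it extends along (0, 1), (1, 0)), but C strictly increases along every unbounded feasible direction, so there is no improving ray and the minimum is attained at a vertex.

x1 = 19/4, x2 = 43, minimum C = 1899/2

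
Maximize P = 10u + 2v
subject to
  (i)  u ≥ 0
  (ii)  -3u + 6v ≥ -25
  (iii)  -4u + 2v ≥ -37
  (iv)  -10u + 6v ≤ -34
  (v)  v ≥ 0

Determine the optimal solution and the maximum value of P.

u = 77/2, v = 117/2, maximum P = 502

Corner points and P = 10u + 2v:
  (86/9, 11/18) → P = 871/9
  (25/3, 0) → P = 250/3
  (77/2, 117/2) → P = 502
  (17/5, 0) → P = 34

The optimum lies where -4u + 2v = -37 and -10u + 6v = -34.
Solving simultaneously gives u = 77/2, v = 117/2.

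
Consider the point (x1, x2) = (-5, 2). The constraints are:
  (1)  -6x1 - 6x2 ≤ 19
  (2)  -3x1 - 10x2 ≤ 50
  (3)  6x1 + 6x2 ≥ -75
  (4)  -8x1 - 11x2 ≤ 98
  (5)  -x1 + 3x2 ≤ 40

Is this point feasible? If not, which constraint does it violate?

feasible

(1): 18 ≤ 19 ✓
(2): -5 ≤ 50 ✓
(3): -18 ≥ -75 ✓
(4): 18 ≤ 98 ✓
(5): 11 ≤ 40 ✓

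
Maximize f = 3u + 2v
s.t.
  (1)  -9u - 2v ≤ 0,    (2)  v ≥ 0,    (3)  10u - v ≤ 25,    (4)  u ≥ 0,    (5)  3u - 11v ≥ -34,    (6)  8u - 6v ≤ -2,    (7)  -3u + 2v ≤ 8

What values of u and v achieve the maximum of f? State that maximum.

u = 13/5, v = 19/5, maximum f = 77/5

Extreme points and f = 3u + 2v:
  (0, 34/11) → f = 68/11
  (0, 1/3) → f = 2/3
  (13/5, 19/5) → f = 77/5

The optimum lies where 3u - 11v = -34 and 8u - 6v = -2.
Solving simultaneously gives u = 13/5, v = 19/5.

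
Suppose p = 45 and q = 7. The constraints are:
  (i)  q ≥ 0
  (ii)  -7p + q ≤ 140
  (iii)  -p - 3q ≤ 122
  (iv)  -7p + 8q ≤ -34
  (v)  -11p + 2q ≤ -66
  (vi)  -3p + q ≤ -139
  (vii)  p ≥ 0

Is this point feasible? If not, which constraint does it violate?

not feasible — violates (vi)

Constraint (vi): -3p + q = -128, which is not ≤ -139. All other constraints are satisfied.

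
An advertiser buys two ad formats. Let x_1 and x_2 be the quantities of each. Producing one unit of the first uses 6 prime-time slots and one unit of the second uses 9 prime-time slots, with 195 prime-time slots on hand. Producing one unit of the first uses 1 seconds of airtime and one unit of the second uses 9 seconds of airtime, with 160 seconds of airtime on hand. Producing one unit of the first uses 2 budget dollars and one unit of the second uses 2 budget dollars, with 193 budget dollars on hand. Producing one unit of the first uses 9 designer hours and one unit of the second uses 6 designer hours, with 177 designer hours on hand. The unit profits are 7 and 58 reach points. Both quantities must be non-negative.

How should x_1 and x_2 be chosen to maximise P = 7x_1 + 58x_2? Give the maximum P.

Extreme points and P = 7x_1 + 58x_2:
  (0, 0) → P = 0
  (0, 160/9) → P = 9280/9
  (59/3, 0) → P = 413/3
  (7, 17) → P = 1035
  (47/5, 77/5) → P = 959

At the optimal vertex, 6x_1 + 9x_2 = 195 and x_1 + 9x_2 = 160.
Solving simultaneously gives x_1 = 7, x_2 = 17.

x_1 = 7, x_2 = 17, maximum P = 1035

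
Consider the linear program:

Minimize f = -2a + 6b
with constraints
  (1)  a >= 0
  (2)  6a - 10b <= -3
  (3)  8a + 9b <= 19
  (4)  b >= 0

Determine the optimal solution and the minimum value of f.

Corner points and f = -2a + 6b:
  (0, 3/10) → f = 9/5
  (0, 19/9) → f = 38/3
  (163/134, 69/67) → f = 251/67

a = 0, b = 3/10, minimum f = 9/5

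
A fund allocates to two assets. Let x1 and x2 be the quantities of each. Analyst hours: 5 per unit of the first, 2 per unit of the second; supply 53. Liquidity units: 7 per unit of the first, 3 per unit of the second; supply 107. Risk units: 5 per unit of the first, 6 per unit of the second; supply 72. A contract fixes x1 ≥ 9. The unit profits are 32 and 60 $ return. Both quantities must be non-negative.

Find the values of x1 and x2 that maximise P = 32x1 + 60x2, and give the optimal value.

Extreme points and P = 32x1 + 60x2:
  (53/5, 0) → P = 1696/5
  (9, 0) → P = 288
  (9, 4) → P = 528

The binding constraints are 5x1 + 2x2 = 53 and x1 = 9.
Solving simultaneously gives x1 = 9, x2 = 4.

x1 = 9, x2 = 4, maximum P = 528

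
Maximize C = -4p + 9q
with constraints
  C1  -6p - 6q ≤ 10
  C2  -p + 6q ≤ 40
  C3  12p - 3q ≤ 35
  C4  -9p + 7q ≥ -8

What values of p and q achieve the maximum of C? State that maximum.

p = -50/7, q = 115/21, maximum C = 545/7

Feasible corners and C = -4p + 9q:
  (-50/7, 115/21) → C = 545/7
  (-11/48, -23/16) → C = -577/48
  (110/23, 515/69) → C = 1105/23
  (221/57, 73/19) → C = 1087/57

The binding constraints are -6p - 6q = 10 and -p + 6q = 40.
Solving simultaneously gives p = -50/7, q = 115/21.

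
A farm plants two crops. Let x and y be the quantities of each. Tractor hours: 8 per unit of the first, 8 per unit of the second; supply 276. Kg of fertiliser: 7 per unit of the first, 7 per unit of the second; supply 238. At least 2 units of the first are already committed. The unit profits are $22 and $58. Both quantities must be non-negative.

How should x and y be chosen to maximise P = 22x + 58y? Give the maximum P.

x = 2, y = 32, maximum P = 1900

Corner points and P = 22x + 58y:
  (34, 0) → P = 748
  (2, 0) → P = 44
  (2, 32) → P = 1900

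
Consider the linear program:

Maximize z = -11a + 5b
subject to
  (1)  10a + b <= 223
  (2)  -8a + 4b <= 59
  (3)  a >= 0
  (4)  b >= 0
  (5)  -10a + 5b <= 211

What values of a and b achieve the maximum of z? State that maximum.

a = 0, b = 59/4, maximum z = 295/4

Vertices and z = -11a + 5b:
  (833/48, 1187/24) → z = 2707/48
  (223/10, 0) → z = -2453/10
  (0, 59/4) → z = 295/4
  (0, 0) → z = 0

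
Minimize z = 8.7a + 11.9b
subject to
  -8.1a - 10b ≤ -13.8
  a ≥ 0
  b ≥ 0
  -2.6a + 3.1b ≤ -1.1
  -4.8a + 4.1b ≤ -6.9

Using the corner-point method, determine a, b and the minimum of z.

a = 46/27, b = 0, minimum z = 667/45

Corner points and z = 8.7a + 11.9b:
  (46/27, 0) → z = 667/45
  (4186/2707, 345/2707) → z = 405237/27070
  (4, 3) → z = 141/2
The feasible region is unbounded (it extends along (31, 26), (1, 0)), but z strictly increases along every unbounded feasible direction, so there is no improving ray and the minimum is attained at a vertex.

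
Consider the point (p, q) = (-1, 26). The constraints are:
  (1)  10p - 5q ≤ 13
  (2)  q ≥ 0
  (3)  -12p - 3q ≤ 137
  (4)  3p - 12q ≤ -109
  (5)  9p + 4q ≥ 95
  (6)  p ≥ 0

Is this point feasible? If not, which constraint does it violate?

not feasible — violates (6)

Constraint (6): p = -1, which is not ≥ 0. All other constraints are satisfied.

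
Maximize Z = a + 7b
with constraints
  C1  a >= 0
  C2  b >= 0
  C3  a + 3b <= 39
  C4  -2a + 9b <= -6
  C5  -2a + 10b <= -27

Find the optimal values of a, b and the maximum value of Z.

Feasible corners and Z = a + 7b:
  (39, 0) → Z = 39
  (27/2, 0) → Z = 27/2
  (471/16, 51/16) → Z = 207/4

The binding constraints are a + 3b = 39 and -2a + 10b = -27.
Solving simultaneously gives a = 471/16, b = 51/16.

a = 471/16, b = 51/16, maximum Z = 207/4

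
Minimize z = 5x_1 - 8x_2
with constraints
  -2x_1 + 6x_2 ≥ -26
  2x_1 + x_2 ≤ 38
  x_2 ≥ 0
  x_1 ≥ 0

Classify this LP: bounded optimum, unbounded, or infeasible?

Corner points and z = 5x_1 - 8x_2:
  (127/7, 12/7) → z = 77
  (13, 0) → z = 65
  (0, 38) → z = -304
  (0, 0) → z = 0
The feasible region has finitely many vertices and no improving ray; the minimum is -304 at (0, 38).

bounded optimum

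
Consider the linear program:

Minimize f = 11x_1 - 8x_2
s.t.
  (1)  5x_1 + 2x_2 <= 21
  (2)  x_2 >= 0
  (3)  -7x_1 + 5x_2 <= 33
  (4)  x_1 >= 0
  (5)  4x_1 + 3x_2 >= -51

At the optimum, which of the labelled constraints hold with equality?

Extreme points and f = 11x_1 - 8x_2:
  (21/5, 0) → f = 231/5
  (1, 8) → f = -53
  (0, 0) → f = 0
  (0, 33/5) → f = -264/5

The minimum is at (1, 8). Substituting into each constraint, equality holds for (1) and (3); the remaining constraints have slack.

(1) and (3)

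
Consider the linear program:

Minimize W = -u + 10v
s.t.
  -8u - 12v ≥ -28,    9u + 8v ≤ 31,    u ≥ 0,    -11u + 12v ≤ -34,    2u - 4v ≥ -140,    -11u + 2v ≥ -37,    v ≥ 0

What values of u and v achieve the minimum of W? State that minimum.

u = 37/11, v = 0, minimum W = -37/11

Vertices and W = -u + 10v:
  (37/11, 1/11) → W = -27/11
  (62/19, 3/19) → W = -32/19
  (179/53, 4/53) → W = -139/53
  (34/11, 0) → W = -34/11
  (37/11, 0) → W = -37/11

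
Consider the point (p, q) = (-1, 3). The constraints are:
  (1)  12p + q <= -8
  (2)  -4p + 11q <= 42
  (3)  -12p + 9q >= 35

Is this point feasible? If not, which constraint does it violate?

feasible

(1): -9 ≤ -8 ✓
(2): 37 ≤ 42 ✓
(3): 39 ≥ 35 ✓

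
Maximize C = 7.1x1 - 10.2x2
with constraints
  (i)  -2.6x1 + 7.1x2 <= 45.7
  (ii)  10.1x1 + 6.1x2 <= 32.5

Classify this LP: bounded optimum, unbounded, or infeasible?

From the feasible point (-686/1251, 7801/1251), moving in the direction (6.1, -10.1) keeps every constraint satisfied while C increases without bound.

unbounded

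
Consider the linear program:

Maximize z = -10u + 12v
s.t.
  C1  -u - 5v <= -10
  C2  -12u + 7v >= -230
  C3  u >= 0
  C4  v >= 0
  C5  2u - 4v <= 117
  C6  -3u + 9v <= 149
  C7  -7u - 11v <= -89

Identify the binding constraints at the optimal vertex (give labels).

C3 and C6

Extreme points and z = -10u + 12v:
  (115/6, 0) → z = -575/3
  (3113/87, 826/29) → z = -1394/87
  (0, 149/9) → z = 596/3
  (0, 89/11) → z = 1068/11
  (89/7, 0) → z = -890/7

The maximum is at (0, 149/9). Substituting into each constraint, equality holds for C3 and C6; the remaining constraints have slack.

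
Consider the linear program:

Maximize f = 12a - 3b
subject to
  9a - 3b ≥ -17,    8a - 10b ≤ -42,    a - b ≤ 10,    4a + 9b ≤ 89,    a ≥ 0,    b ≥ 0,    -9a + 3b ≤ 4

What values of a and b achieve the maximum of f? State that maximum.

a = 32/7, b = 55/7, maximum f = 219/7

Vertices and f = 12a - 3b:
  (32/7, 55/7) → f = 219/7
  (43/33, 173/33) → f = -1/11
  (77/31, 817/93) → f = 107/31

The optimum lies where 8a - 10b = -42 and 4a + 9b = 89.
Solving simultaneously gives a = 32/7, b = 55/7.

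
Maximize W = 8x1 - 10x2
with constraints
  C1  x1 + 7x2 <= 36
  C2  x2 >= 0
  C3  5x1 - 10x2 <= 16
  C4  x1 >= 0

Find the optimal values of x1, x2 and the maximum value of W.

x1 = 472/45, x2 = 164/45, maximum W = 712/15

Feasible corners and W = 8x1 - 10x2:
  (472/45, 164/45) → W = 712/15
  (0, 36/7) → W = -360/7
  (16/5, 0) → W = 128/5
  (0, 0) → W = 0

The binding constraints are x1 + 7x2 = 36 and 5x1 - 10x2 = 16.
Solving simultaneously gives x1 = 472/45, x2 = 164/45.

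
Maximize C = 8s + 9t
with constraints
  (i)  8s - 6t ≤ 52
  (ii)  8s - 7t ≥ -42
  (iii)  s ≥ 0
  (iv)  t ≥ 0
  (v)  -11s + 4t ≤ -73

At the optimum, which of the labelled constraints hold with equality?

Vertices and C = 8s + 9t:
  (77, 94) → C = 1462
  (115/17, 6/17) → C = 974/17
  (679/45, 1046/45) → C = 14846/45

The maximum is at (77, 94). Substituting into each constraint, equality holds for (i) and (ii); the remaining constraints have slack.

(i) and (ii)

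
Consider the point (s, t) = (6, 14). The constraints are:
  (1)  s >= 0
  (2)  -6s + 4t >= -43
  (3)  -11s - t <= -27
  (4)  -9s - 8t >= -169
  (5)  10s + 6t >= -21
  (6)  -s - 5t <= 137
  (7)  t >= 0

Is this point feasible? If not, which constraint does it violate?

(1): 6 ≥ 0 ✓
(2): 20 ≥ -43 ✓
(3): -80 ≤ -27 ✓
(4): -166 ≥ -169 ✓
(5): 144 ≥ -21 ✓
(6): -76 ≤ 137 ✓
(7): 14 ≥ 0 ✓

feasible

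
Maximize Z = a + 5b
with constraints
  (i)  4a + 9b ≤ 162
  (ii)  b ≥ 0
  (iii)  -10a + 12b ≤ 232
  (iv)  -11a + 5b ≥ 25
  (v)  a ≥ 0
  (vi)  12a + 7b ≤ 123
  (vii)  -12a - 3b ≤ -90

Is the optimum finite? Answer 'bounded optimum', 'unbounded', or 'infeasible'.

infeasible

The boundaries 4a + 9b = 162 and -11a + 5b = 25 meet at (585/119, 1882/119), but that point violates 12a + 7b ≤ 123. Every candidate vertex is excluded by some other constraint, so the feasible region is empty.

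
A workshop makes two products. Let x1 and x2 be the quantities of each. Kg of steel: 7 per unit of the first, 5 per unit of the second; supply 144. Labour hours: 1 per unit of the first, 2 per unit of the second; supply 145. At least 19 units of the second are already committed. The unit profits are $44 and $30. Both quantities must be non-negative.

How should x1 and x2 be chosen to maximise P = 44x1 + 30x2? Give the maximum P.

Feasible corners and P = 44x1 + 30x2:
  (0, 144/5) → P = 864
  (0, 19) → P = 570
  (7, 19) → P = 878

At the optimal vertex, 7x1 + 5x2 = 144 and x2 = 19.
Solving simultaneously gives x1 = 7, x2 = 19.

x1 = 7, x2 = 19, maximum P = 878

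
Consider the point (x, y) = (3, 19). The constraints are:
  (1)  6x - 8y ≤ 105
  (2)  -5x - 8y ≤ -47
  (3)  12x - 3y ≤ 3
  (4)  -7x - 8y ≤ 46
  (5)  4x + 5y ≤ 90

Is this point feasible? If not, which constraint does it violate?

Constraint (5): 4x + 5y = 107, which is not ≤ 90. All other constraints are satisfied.

not feasible — violates (5)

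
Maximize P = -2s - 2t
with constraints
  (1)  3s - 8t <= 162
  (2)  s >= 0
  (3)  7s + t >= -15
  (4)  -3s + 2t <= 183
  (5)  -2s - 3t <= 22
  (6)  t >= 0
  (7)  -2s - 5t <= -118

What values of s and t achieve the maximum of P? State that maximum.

s = 0, t = 118/5, maximum P = -236/5

Feasible corners and P = -2s - 2t:
  (1754/31, 30/31) → P = -3568/31
  (0, 183/2) → P = -183
  (0, 118/5) → P = -236/5
The feasible region is unbounded (it extends along (2, 3), (8, 3)), but P strictly decreases along every unbounded feasible direction, so there is no improving ray and the maximum is attained at a vertex.

At the optimal vertex, s = 0 and -2s - 5t = -118.
Solving simultaneously gives s = 0, t = 118/5.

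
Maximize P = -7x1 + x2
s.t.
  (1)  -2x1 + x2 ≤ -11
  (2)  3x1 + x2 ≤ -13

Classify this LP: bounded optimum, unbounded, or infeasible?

From the feasible point (-2/5, -59/5), moving in the direction (-1, -2) keeps every constraint satisfied while P increases without bound.

unbounded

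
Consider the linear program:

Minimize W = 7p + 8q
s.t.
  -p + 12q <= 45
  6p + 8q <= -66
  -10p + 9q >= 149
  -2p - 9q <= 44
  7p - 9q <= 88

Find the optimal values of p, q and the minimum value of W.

Vertices and W = 7p + 8q:
  (-72/5, 51/20) → W = -402/5
  (-311/11, 46/33) → W = -6163/33
  (-893/67, 117/67) → W = -5315/67
  (-193/12, -71/54) → W = -13295/108

At the optimal vertex, -p + 12q = 45 and -2p - 9q = 44.
Solving simultaneously gives p = -311/11, q = 46/33.

p = -311/11, q = 46/33, minimum W = -6163/33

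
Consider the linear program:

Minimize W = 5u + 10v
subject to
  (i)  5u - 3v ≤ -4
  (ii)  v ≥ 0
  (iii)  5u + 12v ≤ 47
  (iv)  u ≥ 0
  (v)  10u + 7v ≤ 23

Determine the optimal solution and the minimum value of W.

u = 0, v = 4/3, minimum W = 40/3

Extreme points and W = 5u + 10v:
  (0, 4/3) → W = 40/3
  (41/65, 31/13) → W = 27
  (0, 23/7) → W = 230/7

At the optimal vertex, 5u - 3v = -4 and u = 0.
Solving simultaneously gives u = 0, v = 4/3.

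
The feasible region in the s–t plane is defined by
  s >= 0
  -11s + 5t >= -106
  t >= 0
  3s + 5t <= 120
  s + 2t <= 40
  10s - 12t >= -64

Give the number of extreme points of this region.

5

Intersecting each pair of boundary lines and keeping only the points that satisfy every inequality leaves:
  (0, 0)
  (0, 16/3)
  (106/11, 0)
  (412/27, 334/27)
  (11, 29/2)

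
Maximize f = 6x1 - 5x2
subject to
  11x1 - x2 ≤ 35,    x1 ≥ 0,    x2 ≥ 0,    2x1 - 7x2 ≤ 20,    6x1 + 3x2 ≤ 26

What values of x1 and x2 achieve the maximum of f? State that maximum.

Corner points and f = 6x1 - 5x2:
  (35/11, 0) → f = 210/11
  (131/39, 76/39) → f = 406/39
  (0, 0) → f = 0
  (0, 26/3) → f = -130/3

The optimum lies where 11x1 - x2 = 35 and x2 = 0.
Solving simultaneously gives x1 = 35/11, x2 = 0.

x1 = 35/11, x2 = 0, maximum f = 210/11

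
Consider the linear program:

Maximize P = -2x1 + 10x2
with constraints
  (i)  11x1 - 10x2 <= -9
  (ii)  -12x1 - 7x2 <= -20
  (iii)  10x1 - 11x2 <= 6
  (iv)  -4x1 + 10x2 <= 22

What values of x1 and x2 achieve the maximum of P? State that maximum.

Extreme points and P = -2x1 + 10x2:
  (137/197, 328/197) → P = 3006/197
  (13/7, 103/35) → P = 180/7
  (23/74, 86/37) → P = 837/37

x1 = 13/7, x2 = 103/35, maximum P = 180/7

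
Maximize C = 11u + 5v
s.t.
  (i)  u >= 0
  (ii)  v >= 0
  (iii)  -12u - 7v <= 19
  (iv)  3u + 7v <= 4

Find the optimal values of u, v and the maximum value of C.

Feasible corners and C = 11u + 5v:
  (0, 0) → C = 0
  (0, 4/7) → C = 20/7
  (4/3, 0) → C = 44/3

u = 4/3, v = 0, maximum C = 44/3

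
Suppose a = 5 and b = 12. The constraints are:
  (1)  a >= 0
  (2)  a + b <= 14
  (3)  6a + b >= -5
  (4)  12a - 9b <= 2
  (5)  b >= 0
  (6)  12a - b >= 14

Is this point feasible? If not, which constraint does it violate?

Constraint (2): a + b = 17, which is not ≤ 14. All other constraints are satisfied.

not feasible — violates (2)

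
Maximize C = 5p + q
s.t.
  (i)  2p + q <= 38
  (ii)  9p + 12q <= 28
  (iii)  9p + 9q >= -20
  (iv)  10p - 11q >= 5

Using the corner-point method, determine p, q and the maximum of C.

p = 362/9, q = -382/9, maximum C = 476/3

Extreme points and C = 5p + q:
  (428/15, -286/15) → C = 618/5
  (362/9, -382/9) → C = 476/3
  (368/219, 235/219) → C = 2075/219
  (-25/27, -35/27) → C = -160/27

At the optimal vertex, 2p + q = 38 and 9p + 9q = -20.
Solving simultaneously gives p = 362/9, q = -382/9.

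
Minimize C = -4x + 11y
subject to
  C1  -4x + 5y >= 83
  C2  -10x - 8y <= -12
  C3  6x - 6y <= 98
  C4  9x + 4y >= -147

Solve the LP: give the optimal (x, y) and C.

x = -302/41, y = 439/41, minimum C = 6037/41

Vertices and C = -4x + 11y:
  (-302/41, 439/41) → C = 6037/41
  (494/3, 445/3) → C = 973
  (-153/4, 789/16) → C = 11127/16
The feasible region is unbounded (it extends along (-4, 9), (1, 1)), but C strictly increases along every unbounded feasible direction, so there is no improving ray and the minimum is attained at a vertex.

The binding constraints are -4x + 5y = 83 and -10x - 8y = -12.
Solving simultaneously gives x = -302/41, y = 439/41.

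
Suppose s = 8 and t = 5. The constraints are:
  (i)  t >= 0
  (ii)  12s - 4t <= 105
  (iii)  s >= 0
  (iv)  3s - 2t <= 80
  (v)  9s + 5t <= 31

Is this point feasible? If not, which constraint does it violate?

not feasible — violates (v)

Constraint (v): 9s + 5t = 97, which is not ≤ 31. All other constraints are satisfied.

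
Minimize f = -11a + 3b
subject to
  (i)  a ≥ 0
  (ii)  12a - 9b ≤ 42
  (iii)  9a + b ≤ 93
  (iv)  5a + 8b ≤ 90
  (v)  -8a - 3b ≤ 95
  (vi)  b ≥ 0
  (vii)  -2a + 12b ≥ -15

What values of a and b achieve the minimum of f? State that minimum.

Corner points and f = -11a + 3b:
  (0, 45/4) → f = 135/4
  (0, 0) → f = 0
  (382/47, 290/47) → f = -3332/47
  (7/2, 0) → f = -77/2

At the optimal vertex, 12a - 9b = 42 and 5a + 8b = 90.
Solving simultaneously gives a = 382/47, b = 290/47.

a = 382/47, b = 290/47, minimum f = -3332/47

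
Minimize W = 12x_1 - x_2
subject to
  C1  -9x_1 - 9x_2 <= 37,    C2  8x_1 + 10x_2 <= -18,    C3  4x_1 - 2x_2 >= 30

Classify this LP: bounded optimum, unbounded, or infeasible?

bounded optimum

Corner points and W = 12x_1 - x_2:
  (98/27, -209/27) → W = 1385/27
  (33/7, -39/7) → W = 435/7
The feasible region has finitely many vertices and no improving ray; the minimum is 1385/27 at (98/27, -209/27).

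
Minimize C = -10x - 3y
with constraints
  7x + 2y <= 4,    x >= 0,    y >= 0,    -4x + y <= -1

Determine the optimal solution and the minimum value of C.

The optimum lies where 7x + 2y = 4 and -4x + y = -1.
Solving simultaneously gives x = 2/5, y = 3/5.

x = 2/5, y = 3/5, minimum C = -29/5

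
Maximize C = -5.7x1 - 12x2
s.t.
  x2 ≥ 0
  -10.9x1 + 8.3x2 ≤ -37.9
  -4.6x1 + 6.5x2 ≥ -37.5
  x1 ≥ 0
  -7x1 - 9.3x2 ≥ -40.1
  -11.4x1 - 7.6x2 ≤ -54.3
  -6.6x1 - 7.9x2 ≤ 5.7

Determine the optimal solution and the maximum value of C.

x1 = 181/38, x2 = 0, maximum C = -543/20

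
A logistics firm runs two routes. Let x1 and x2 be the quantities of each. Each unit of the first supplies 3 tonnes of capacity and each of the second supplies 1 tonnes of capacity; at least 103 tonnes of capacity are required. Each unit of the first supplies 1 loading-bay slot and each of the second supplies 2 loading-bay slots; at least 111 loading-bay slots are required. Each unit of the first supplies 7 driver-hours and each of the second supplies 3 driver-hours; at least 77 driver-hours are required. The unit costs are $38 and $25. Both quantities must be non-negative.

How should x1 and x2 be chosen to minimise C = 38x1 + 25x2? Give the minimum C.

Feasible corners and C = 38x1 + 25x2:
  (0, 103) → C = 2575
  (111, 0) → C = 4218
  (19, 46) → C = 1872
The feasible region is unbounded (it extends along (0, 1), (1, 0)), but C strictly increases along every unbounded feasible direction, so there is no improving ray and the minimum is attained at a vertex.

The optimum lies where 3x1 + x2 = 103 and x1 + 2x2 = 111.
Solving simultaneously gives x1 = 19, x2 = 46.

x1 = 19, x2 = 46, minimum C = 1872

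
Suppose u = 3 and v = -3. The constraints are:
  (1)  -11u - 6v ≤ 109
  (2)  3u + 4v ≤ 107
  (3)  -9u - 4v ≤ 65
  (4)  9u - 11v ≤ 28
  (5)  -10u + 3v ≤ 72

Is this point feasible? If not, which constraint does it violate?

not feasible — violates (4)

Constraint (4): 9u - 11v = 60, which is not ≤ 28. All other constraints are satisfied.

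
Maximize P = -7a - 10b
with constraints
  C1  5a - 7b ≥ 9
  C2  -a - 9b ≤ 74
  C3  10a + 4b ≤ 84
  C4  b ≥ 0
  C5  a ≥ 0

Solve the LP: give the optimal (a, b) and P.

a = 9/5, b = 0, maximum P = -63/5

Extreme points and P = -7a - 10b:
  (104/15, 11/3) → P = -426/5
  (9/5, 0) → P = -63/5
  (42/5, 0) → P = -294/5

At the optimal vertex, 5a - 7b = 9 and b = 0.
Solving simultaneously gives a = 9/5, b = 0.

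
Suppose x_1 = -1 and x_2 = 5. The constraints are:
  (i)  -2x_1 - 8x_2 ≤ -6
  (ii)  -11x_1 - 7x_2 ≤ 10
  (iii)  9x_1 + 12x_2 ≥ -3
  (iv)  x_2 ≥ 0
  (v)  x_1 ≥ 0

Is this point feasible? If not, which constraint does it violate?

Constraint (v): x_1 = -1, which is not ≥ 0. All other constraints are satisfied.

not feasible — violates (v)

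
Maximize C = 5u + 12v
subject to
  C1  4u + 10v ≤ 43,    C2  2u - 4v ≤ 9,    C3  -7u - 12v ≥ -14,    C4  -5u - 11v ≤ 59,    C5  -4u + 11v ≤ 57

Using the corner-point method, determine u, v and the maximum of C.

u = -106/25, v = 91/25, maximum C = 562/25

Corner points and C = 5u + 12v:
  (41/13, -35/52) → C = 100/13
  (-137/42, -163/42) → C = -2641/42
  (-106/25, 91/25) → C = 562/25
  (-116/9, 49/99) → C = -5792/99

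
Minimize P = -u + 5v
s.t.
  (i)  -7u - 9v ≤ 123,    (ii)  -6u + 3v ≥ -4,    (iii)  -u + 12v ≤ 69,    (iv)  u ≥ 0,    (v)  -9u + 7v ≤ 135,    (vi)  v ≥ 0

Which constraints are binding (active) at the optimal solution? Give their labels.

(ii) and (vi)

Corner points and P = -u + 5v:
  (85/23, 418/69) → P = 1835/69
  (2/3, 0) → P = -2/3
  (0, 23/4) → P = 115/4
  (0, 0) → P = 0

The minimum is at (2/3, 0). Substituting into each constraint, equality holds for (ii) and (vi); the remaining constraints have slack.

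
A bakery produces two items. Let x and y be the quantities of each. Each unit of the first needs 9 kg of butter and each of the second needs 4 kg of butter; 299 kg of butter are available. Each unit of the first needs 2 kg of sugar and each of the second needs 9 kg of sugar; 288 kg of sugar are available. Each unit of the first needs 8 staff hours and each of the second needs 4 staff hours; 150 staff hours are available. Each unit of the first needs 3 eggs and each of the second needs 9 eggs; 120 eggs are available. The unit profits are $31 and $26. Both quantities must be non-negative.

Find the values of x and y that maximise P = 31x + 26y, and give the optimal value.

Vertices and P = 31x + 26y:
  (0, 0) → P = 0
  (0, 40/3) → P = 1040/3
  (75/4, 0) → P = 2325/4
  (29/2, 17/2) → P = 1341/2

The optimum lies where 8x + 4y = 150 and 3x + 9y = 120.
Solving simultaneously gives x = 29/2, y = 17/2.

x = 29/2, y = 17/2, maximum P = 1341/2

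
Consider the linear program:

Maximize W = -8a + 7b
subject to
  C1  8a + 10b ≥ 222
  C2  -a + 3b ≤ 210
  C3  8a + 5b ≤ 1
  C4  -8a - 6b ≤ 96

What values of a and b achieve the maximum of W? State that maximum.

Vertices and W = -8a + 7b:
  (-717/17, 951/17) → W = 729
  (-55/2, 221/5) → W = 2647/5
  (-1047/29, 1681/29) → W = 20143/29

The binding constraints are 8a + 10b = 222 and -a + 3b = 210.
Solving simultaneously gives a = -717/17, b = 951/17.

a = -717/17, b = 951/17, maximum W = 729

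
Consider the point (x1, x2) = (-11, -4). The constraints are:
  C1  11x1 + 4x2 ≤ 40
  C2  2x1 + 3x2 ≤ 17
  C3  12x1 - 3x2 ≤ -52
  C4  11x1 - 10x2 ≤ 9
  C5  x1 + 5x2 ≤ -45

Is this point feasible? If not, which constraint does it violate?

not feasible — violates C5

Constraint C5: x1 + 5x2 = -31, which is not ≤ -45. All other constraints are satisfied.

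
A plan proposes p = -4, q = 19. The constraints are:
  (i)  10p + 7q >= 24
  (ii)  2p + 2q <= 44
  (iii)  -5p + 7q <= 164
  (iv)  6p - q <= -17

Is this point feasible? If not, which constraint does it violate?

feasible

(i): 93 ≥ 24 ✓
(ii): 30 ≤ 44 ✓
(iii): 153 ≤ 164 ✓
(iv): -43 ≤ -17 ✓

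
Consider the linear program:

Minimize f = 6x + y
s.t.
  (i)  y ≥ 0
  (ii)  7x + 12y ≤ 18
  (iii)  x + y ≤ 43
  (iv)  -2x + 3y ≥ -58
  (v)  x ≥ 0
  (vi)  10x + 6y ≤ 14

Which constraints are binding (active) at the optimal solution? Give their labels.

(i) and (v)

Extreme points and f = 6x + y:
  (0, 0) → f = 0
  (7/5, 0) → f = 42/5
  (0, 3/2) → f = 3/2
  (10/13, 41/39) → f = 17/3

The minimum is at (0, 0). Substituting into each constraint, equality holds for (i) and (v); the remaining constraints have slack.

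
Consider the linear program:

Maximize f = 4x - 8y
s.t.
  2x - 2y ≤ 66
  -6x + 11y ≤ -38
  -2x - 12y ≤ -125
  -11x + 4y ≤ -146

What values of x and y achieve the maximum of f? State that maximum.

x = 521/14, y = 59/14, maximum f = 806/7

Corner points and f = 4x - 8y:
  (65, 32) → f = 4
  (521/14, 59/14) → f = 806/7
  (1831/94, 337/47) → f = 966/47

At the optimal vertex, 2x - 2y = 66 and -2x - 12y = -125.
Solving simultaneously gives x = 521/14, y = 59/14.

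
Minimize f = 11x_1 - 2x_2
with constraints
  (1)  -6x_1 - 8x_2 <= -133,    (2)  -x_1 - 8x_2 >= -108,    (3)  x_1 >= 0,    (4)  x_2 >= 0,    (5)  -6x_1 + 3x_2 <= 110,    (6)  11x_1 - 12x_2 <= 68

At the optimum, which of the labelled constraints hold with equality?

Extreme points and f = 11x_1 - 2x_2:
  (5, 103/8) → f = 117/4
  (107/8, 211/32) → f = 2143/16
  (92/5, 56/5) → f = 180

The minimum is at (5, 103/8). Substituting into each constraint, equality holds for (1) and (2); the remaining constraints have slack.

(1) and (2)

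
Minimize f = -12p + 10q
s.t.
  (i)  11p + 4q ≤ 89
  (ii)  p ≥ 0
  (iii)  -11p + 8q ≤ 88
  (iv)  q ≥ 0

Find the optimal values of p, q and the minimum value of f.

p = 89/11, q = 0, minimum f = -1068/11

Feasible corners and f = -12p + 10q:
  (30/11, 59/4) → f = 2525/22
  (89/11, 0) → f = -1068/11
  (0, 11) → f = 110
  (0, 0) → f = 0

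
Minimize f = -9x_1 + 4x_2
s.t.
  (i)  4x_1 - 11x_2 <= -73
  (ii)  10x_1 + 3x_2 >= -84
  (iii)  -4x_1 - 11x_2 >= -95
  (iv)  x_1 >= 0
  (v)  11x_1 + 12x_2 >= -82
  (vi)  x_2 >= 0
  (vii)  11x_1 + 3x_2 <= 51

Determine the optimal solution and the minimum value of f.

Vertices and f = -9x_1 + 4x_2:
  (0, 73/11) → f = 292/11
  (18/7, 53/7) → f = 50/7
  (0, 95/11) → f = 380/11
  (276/109, 841/109) → f = 880/109

At the optimal vertex, 4x_1 - 11x_2 = -73 and 11x_1 + 3x_2 = 51.
Solving simultaneously gives x_1 = 18/7, x_2 = 53/7.

x_1 = 18/7, x_2 = 53/7, minimum f = 50/7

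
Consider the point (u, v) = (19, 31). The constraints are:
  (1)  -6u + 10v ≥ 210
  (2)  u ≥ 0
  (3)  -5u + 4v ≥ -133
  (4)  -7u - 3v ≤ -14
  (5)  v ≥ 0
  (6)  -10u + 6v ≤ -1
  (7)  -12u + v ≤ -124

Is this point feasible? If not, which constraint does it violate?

Constraint (1): -6u + 10v = 196, which is not ≥ 210. All other constraints are satisfied.

not feasible — violates (1)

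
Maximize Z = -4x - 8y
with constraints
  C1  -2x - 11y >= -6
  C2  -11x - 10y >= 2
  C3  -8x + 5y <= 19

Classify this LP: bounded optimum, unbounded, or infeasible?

unbounded

From the feasible point (-82/101, 70/101), moving in the direction (10, -11) keeps every constraint satisfied while Z increases without bound.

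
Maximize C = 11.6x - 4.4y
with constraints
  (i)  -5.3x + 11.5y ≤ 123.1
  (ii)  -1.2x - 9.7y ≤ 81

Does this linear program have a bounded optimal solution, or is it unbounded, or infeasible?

From the feasible point (-212557/6521, -28158/6521), moving in the direction (9.7, -1.2) keeps every constraint satisfied while C increases without bound.

unbounded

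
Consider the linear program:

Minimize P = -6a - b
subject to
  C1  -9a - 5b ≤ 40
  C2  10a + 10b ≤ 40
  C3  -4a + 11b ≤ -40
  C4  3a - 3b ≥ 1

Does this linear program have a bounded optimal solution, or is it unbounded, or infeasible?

unbounded

From the feasible point (-240/119, -520/119), moving in the direction (5, -9) keeps every constraint satisfied while P decreases without bound.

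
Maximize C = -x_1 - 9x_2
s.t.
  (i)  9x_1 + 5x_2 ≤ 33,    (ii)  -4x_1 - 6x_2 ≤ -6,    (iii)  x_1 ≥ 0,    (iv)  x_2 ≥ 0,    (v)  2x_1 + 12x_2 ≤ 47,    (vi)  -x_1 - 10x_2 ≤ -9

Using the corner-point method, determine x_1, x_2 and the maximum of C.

Vertices and C = -x_1 - 9x_2:
  (23/14, 51/14) → C = -241/7
  (57/17, 48/85) → C = -717/85
  (0, 1) → C = -9
  (3/17, 15/17) → C = -138/17
  (0, 47/12) → C = -141/4

x_1 = 3/17, x_2 = 15/17, maximum C = -138/17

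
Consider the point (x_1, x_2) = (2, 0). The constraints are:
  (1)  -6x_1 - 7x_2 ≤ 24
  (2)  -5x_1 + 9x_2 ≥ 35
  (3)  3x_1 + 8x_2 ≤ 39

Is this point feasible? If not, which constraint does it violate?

not feasible — violates (2)

Constraint (2): -5x_1 + 9x_2 = -10, which is not ≥ 35. All other constraints are satisfied.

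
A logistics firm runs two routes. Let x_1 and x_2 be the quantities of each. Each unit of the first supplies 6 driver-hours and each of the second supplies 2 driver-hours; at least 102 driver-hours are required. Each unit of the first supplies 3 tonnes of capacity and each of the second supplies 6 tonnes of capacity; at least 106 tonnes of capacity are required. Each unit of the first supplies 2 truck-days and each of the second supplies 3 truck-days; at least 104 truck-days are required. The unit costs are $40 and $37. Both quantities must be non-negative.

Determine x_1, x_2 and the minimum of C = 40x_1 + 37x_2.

Vertices and C = 40x_1 + 37x_2:
  (0, 51) → C = 1887
  (52, 0) → C = 2080
  (7, 30) → C = 1390
The feasible region is unbounded (it extends along (0, 1), (1, 0)), but C strictly increases along every unbounded feasible direction, so there is no improving ray and the minimum is attained at a vertex.

x_1 = 7, x_2 = 30, minimum C = 1390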